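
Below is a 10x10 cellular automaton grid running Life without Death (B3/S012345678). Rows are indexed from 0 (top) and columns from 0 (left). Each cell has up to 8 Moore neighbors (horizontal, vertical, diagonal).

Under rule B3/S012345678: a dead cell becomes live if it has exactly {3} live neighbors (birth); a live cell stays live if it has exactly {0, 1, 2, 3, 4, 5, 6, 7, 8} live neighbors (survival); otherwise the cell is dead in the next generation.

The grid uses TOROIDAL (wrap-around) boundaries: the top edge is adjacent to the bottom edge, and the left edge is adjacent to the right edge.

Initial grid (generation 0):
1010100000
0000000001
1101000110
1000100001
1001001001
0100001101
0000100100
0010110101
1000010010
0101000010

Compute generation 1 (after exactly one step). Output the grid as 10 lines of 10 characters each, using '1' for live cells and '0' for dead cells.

Simulating step by step:
Generation 0 (given above): 33 live cells
Generation 1: 57 live cells
(generation 1 grid is the final answer)

Answer: 1111100001
0011000011
1101000110
1011100101
1101011101
0100011101
1001100100
0011110101
1111011110
1111100010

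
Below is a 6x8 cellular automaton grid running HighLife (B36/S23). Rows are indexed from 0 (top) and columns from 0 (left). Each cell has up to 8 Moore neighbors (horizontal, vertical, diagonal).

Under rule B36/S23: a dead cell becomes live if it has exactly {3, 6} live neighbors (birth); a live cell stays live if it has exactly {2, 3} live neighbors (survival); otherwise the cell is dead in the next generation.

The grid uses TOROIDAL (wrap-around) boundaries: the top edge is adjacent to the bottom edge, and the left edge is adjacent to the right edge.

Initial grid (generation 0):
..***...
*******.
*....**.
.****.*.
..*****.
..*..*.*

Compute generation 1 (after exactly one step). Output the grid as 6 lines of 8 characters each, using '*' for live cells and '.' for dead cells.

Answer: *......*
*.....*.
*****...
.*......
.......*
.*..*...

Derivation:
Simulating step by step:
Generation 0 (given above): 26 live cells
Generation 1: 13 live cells
(generation 1 grid is the final answer)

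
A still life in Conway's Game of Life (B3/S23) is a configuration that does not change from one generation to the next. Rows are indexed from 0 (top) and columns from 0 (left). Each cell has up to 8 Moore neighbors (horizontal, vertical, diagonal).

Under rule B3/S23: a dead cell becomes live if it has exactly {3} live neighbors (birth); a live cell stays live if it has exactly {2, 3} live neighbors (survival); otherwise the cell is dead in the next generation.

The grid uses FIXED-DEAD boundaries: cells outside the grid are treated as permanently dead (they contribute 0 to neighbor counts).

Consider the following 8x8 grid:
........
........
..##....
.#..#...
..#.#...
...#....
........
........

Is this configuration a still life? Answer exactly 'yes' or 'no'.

Compute generation 1 and compare to generation 0 (given above):
Generation 1:
........
........
..##....
.#..#...
..#.#...
...#....
........
........
The grids are IDENTICAL -> still life.

Answer: yes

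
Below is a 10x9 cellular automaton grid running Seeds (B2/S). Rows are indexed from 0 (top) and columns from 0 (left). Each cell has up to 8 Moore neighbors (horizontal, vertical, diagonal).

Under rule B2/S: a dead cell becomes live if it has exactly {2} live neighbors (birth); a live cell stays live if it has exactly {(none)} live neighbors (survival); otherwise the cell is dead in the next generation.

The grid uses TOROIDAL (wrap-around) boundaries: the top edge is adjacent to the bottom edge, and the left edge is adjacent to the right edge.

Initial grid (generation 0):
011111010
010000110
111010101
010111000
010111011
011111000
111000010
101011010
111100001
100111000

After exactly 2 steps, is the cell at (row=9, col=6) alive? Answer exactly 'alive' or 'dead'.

Simulating step by step:
Generation 0 (given above): 48 live cells
Generation 1: 2 live cells
000000000
000000000
000000000
000000000
000000000
000000000
000000000
000000000
000000010
000000010
Generation 2: 4 live cells
000000000
000000000
000000000
000000000
000000000
000000000
000000000
000000000
000000101
000000101

Cell (9,6) at generation 2: 1 -> alive

Answer: alive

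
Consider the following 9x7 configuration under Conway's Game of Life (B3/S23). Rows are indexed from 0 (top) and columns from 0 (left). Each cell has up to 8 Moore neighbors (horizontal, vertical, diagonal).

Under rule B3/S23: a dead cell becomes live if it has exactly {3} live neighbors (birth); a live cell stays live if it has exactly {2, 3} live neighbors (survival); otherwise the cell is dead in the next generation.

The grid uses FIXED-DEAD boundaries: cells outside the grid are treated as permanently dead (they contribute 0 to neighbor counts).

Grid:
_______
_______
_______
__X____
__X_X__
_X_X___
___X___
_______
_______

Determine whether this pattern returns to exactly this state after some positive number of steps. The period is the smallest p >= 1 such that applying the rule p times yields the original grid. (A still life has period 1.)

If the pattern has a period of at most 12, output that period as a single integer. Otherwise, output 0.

Answer: 2

Derivation:
Simulating and comparing each generation to the original:
Gen 0 (original, given above): 6 live cells
Gen 1: 6 live cells, differs from original
Gen 2: 6 live cells, MATCHES original -> period = 2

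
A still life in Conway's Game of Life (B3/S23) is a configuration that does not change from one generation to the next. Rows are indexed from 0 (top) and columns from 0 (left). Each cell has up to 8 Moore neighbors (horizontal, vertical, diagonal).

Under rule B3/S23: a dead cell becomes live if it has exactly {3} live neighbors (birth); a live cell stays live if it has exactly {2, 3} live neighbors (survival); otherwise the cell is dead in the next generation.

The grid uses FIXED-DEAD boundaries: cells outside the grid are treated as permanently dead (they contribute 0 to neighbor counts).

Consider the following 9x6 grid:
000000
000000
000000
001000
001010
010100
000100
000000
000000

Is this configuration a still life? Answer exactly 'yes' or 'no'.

Compute generation 1 and compare to generation 0 (given above):
Generation 1:
000000
000000
000000
000100
011000
000110
001000
000000
000000
Cell (3,2) differs: gen0=1 vs gen1=0 -> NOT a still life.

Answer: no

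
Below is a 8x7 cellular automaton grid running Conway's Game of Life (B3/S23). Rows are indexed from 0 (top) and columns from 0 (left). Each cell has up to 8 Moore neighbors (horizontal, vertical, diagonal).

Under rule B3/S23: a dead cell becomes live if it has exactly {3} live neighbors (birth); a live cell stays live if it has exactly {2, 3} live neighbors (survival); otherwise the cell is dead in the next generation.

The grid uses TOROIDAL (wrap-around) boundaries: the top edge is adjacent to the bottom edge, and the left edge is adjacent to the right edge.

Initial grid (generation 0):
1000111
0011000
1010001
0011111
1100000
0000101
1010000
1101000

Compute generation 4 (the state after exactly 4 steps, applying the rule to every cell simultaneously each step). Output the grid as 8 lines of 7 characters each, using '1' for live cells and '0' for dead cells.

Answer: 1100001
0000001
1100000
0000000
0000000
0001101
1100111
0000001

Derivation:
Simulating step by step:
Generation 0 (given above): 23 live cells
Generation 1: 25 live cells
1000111
0011100
1000001
0011110
1110000
0000001
1011001
0011110
Generation 2: 24 live cells
0100001
0101100
0100001
0011110
1110111
0001001
1110001
0010000
Generation 3: 18 live cells
1101000
0100010
1100000
0000000
1100000
0001100
1111001
0010001
Generation 4: 15 live cells
(generation 4 grid is the final answer)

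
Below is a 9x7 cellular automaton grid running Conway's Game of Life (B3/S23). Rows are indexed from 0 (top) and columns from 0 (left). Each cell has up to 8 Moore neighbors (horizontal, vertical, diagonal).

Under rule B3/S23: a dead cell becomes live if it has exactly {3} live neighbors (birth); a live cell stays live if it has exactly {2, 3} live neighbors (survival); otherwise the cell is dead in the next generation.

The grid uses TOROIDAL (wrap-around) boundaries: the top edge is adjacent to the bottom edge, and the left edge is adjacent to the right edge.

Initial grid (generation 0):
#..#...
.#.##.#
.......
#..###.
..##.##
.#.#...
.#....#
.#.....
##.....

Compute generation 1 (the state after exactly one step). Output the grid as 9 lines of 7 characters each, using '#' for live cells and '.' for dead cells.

Answer: ...##.#
#.###..
#.#...#
..##.#.
##...##
.#.####
.#.....
.##....
###....

Derivation:
Simulating step by step:
Generation 0 (given above): 21 live cells
Generation 1: 28 live cells
(generation 1 grid is the final answer)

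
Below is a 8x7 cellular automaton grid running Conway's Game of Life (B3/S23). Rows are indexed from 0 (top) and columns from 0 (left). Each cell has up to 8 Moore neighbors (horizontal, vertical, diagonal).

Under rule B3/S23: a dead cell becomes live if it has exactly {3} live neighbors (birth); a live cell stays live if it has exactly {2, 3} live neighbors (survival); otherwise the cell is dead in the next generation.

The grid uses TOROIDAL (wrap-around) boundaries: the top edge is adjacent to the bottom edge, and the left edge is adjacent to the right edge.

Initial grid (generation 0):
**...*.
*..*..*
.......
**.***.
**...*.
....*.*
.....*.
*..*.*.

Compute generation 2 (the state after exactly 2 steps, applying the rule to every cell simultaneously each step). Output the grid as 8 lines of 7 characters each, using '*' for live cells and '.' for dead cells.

Simulating step by step:
Generation 0 (given above): 20 live cells
Generation 1: 25 live cells
.**..*.
**....*
.***.*.
***.**.
.***...
*...*.*
.....*.
**...*.
Generation 2: 26 live cells
(generation 2 grid is the final answer)

Answer: ..*..*.
...****
...*.*.
*....**
.......
*******
.*..**.
***.**.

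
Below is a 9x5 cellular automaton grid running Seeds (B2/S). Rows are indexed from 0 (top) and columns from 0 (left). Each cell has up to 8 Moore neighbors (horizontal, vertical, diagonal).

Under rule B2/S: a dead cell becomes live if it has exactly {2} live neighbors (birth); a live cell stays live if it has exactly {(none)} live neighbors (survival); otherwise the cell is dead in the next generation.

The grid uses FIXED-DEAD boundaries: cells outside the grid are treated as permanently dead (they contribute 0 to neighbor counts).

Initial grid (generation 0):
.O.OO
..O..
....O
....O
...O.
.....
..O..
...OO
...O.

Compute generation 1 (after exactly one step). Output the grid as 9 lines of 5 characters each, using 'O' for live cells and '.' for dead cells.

Answer: .....
.O...
.....
.....
....O
..OO.
....O
.....
..O..

Derivation:
Simulating step by step:
Generation 0 (given above): 11 live cells
Generation 1: 6 live cells
(generation 1 grid is the final answer)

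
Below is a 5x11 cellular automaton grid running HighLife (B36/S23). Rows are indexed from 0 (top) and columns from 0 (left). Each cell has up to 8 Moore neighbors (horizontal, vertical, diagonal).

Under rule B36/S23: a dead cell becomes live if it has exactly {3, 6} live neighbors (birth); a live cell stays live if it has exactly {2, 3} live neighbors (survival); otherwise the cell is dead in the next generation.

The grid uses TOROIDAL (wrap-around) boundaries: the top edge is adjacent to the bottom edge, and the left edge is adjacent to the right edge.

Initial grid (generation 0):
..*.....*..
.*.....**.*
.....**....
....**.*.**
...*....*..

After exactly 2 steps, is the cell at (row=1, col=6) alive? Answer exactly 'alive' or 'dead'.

Simulating step by step:
Generation 0 (given above): 15 live cells
Generation 1: 19 live cells
..*.....*..
......****.
*...**....*
....**.***.
...**..**..
Generation 2: 19 live cells
...*..**...
.....******
....*...*.*
.......*.**
...****....

Cell (1,6) at generation 2: 1 -> alive

Answer: alive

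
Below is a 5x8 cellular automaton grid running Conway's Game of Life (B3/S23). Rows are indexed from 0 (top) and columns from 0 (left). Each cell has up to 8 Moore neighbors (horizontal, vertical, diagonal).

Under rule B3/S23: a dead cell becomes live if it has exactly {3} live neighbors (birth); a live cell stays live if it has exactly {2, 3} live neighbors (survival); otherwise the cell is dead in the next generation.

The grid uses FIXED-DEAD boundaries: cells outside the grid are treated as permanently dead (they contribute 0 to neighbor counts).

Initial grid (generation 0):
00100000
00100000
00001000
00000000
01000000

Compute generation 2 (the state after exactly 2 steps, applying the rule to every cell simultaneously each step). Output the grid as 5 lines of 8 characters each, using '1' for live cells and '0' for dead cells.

Simulating step by step:
Generation 0 (given above): 4 live cells
Generation 1: 1 live cells
00000000
00010000
00000000
00000000
00000000
Generation 2: 0 live cells
(generation 2 grid is the final answer)

Answer: 00000000
00000000
00000000
00000000
00000000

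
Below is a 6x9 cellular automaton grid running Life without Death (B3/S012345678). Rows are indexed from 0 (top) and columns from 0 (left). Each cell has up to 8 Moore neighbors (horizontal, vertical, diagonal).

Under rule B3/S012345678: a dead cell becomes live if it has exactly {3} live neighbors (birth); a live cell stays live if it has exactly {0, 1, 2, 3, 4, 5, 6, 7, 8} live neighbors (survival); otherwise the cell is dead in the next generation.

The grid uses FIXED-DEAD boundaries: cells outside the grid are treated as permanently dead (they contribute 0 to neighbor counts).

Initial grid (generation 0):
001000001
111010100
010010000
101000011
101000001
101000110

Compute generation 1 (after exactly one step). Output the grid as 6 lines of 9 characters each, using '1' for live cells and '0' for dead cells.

Answer: 001100001
111011100
010011010
101100011
101100101
101000110

Derivation:
Simulating step by step:
Generation 0 (given above): 20 live cells
Generation 1: 27 live cells
(generation 1 grid is the final answer)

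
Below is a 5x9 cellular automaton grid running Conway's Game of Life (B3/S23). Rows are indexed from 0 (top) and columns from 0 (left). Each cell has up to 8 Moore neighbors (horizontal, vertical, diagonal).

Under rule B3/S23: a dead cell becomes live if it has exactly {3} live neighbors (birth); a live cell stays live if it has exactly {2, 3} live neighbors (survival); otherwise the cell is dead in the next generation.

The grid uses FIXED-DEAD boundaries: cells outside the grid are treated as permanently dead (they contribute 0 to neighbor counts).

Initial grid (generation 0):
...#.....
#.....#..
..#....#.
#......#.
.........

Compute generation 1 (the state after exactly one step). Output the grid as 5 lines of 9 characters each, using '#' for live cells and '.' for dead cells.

Answer: .........
.........
.#....##.
.........
.........

Derivation:
Simulating step by step:
Generation 0 (given above): 7 live cells
Generation 1: 3 live cells
(generation 1 grid is the final answer)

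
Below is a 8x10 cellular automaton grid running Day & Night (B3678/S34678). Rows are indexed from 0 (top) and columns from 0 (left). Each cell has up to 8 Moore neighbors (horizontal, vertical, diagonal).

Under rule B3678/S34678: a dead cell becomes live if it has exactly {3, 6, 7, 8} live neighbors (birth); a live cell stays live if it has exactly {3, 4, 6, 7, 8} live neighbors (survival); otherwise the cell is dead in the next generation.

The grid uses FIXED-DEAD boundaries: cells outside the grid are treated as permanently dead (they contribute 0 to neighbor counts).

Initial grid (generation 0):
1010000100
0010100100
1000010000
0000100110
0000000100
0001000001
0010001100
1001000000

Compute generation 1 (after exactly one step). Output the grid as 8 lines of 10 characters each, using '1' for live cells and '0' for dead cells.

Answer: 0101000000
0001001000
0001101110
0000001000
0000000000
0000001110
0001000000
0000000000

Derivation:
Simulating step by step:
Generation 0 (given above): 19 live cells
Generation 1: 14 live cells
(generation 1 grid is the final answer)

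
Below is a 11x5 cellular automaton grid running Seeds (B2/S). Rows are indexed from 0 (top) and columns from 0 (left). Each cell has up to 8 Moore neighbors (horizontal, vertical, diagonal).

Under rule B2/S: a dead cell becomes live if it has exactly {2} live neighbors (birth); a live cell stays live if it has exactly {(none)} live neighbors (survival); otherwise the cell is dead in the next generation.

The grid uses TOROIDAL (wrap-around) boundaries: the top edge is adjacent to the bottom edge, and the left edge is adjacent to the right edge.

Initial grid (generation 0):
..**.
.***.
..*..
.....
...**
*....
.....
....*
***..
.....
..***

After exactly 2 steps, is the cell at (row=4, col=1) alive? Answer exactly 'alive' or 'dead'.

Answer: alive

Derivation:
Simulating step by step:
Generation 0 (given above): 16 live cells
Generation 1: 13 live cells
*....
....*
.....
..*.*
*....
...*.
*...*
..**.
...**
.....
.*...
Generation 2: 18 live cells
.*..*
*....
*...*
**.*.
.**..
.*...
.*...
.*...
.....
*.***
*....

Cell (4,1) at generation 2: 1 -> alive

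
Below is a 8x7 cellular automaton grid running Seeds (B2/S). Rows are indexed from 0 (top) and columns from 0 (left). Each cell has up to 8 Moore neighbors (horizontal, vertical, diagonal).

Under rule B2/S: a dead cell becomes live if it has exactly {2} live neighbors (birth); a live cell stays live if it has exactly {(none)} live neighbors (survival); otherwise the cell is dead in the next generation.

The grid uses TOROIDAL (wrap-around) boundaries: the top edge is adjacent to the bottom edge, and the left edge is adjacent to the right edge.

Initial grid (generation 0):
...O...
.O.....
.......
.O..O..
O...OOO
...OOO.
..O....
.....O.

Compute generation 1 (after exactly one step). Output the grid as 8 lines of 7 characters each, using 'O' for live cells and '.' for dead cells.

Answer: ..O.O..
..O....
OOO....
...O...
.OO....
OOO....
......O
..OOO..

Derivation:
Simulating step by step:
Generation 0 (given above): 13 live cells
Generation 1: 16 live cells
(generation 1 grid is the final answer)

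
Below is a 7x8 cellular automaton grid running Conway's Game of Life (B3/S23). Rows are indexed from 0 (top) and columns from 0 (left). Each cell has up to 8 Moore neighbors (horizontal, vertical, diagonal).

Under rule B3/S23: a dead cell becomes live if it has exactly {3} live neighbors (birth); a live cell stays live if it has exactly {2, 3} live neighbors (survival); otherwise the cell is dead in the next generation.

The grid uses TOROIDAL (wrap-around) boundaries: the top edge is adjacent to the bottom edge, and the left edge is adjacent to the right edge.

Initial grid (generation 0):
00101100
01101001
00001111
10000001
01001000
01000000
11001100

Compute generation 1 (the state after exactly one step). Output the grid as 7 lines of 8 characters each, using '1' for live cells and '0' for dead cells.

Answer: 00100010
11100001
01011100
10001001
01000000
01101100
11111100

Derivation:
Simulating step by step:
Generation 0 (given above): 20 live cells
Generation 1: 24 live cells
(generation 1 grid is the final answer)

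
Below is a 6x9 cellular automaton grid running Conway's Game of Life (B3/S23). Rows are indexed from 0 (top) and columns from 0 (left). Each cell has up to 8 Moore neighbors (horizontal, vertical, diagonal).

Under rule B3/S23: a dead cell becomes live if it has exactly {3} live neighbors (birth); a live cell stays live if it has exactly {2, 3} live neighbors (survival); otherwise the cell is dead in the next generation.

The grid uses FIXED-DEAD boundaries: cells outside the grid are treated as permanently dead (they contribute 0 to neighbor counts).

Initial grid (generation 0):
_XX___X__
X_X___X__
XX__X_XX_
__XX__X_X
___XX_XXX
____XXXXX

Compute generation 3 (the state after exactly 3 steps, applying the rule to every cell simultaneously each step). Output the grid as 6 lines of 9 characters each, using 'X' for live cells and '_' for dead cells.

Simulating step by step:
Generation 0 (given above): 25 live cells
Generation 1: 15 live cells
_XX______
X_XX__X__
X_____X__
_XX_____X
__X______
___XX___X
Generation 2: 14 live cells
_XXX_____
X_XX_____
X__X___X_
_XX______
_XX______
___X_____
Generation 3: 11 live cells
(generation 3 grid is the final answer)

Answer: _X_X_____
X___X____
X__X_____
X__X_____
_X_X_____
__X______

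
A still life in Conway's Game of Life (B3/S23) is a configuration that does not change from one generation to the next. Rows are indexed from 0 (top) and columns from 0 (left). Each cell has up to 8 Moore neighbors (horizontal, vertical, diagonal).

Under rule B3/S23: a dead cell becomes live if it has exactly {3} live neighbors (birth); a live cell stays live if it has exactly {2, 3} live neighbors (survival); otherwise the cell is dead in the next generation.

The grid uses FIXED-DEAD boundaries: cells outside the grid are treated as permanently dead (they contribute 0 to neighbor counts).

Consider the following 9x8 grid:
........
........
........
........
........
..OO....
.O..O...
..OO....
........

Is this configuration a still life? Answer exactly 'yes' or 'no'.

Answer: yes

Derivation:
Compute generation 1 and compare to generation 0 (given above):
Generation 1:
........
........
........
........
........
..OO....
.O..O...
..OO....
........
The grids are IDENTICAL -> still life.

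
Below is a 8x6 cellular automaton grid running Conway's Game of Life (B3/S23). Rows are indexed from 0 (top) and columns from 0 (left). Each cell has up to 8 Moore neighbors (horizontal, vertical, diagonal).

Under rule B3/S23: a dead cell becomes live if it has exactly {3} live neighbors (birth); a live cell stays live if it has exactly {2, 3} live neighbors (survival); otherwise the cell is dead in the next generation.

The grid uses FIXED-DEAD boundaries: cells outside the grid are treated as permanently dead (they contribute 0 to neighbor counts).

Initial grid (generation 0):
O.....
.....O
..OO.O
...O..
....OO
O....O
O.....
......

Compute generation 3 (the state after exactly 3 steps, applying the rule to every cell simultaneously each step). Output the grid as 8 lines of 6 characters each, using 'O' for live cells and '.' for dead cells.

Answer: ......
......
..OO..
......
....OO
......
......
......

Derivation:
Simulating step by step:
Generation 0 (given above): 11 live cells
Generation 1: 10 live cells
......
....O.
..OO..
..OO.O
....OO
....OO
......
......
Generation 2: 6 live cells
......
...O..
..O...
..O..O
......
....OO
......
......
Generation 3: 4 live cells
(generation 3 grid is the final answer)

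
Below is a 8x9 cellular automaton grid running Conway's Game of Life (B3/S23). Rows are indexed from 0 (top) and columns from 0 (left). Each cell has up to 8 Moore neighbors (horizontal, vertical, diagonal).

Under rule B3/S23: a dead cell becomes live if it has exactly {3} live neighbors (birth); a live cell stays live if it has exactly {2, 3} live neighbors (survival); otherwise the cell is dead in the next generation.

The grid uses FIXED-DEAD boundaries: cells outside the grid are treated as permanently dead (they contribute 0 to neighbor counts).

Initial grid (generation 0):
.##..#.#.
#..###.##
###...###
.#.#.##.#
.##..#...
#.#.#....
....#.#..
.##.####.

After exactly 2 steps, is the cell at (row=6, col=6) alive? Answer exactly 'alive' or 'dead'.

Answer: alive

Derivation:
Simulating step by step:
Generation 0 (given above): 35 live cells
Generation 1: 28 live cells
.###.#.##
#..###...
#........
...###..#
#....##..
..#.#....
..#.#.##.
...##.##.
Generation 2: 24 live cells
.###.##..
#..#.##..
.........
....###..
......#..
.#..#..#.
..#.#.##.
...##.##.

Cell (6,6) at generation 2: 1 -> alive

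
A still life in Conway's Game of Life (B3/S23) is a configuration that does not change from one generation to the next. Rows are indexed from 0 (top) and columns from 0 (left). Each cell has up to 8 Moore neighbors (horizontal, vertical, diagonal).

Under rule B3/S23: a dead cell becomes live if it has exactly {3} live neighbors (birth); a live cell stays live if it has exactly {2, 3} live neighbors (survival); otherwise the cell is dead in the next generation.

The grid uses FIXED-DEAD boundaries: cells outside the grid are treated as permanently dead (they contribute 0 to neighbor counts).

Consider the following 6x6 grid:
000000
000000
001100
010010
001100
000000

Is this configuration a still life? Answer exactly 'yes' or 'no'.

Answer: yes

Derivation:
Compute generation 1 and compare to generation 0 (given above):
Generation 1:
000000
000000
001100
010010
001100
000000
The grids are IDENTICAL -> still life.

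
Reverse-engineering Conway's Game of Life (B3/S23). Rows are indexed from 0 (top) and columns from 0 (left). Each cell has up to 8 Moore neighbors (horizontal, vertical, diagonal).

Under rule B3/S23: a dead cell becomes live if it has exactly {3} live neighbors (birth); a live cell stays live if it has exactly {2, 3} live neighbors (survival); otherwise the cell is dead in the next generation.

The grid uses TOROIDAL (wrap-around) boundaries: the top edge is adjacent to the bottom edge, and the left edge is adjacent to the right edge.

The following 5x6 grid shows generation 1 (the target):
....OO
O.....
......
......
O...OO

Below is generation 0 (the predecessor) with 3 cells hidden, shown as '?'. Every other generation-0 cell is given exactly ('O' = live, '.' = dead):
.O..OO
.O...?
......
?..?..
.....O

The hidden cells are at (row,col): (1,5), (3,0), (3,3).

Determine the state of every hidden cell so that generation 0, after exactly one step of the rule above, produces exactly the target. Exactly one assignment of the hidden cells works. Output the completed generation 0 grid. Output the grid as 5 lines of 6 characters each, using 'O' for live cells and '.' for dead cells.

Answer: .O..OO
.O....
......
......
.....O

Derivation:
Hidden generation-0 cells (in order): (1,5), (3,0), (3,3).
A hidden cell only influences target cells in its own 3x3 neighborhood. Try each of the 2^3 = 8 assignments, step the completed generation 0 forward once under B3/S23, and compare with the target:
  (1,5)=. (3,0)=. (3,3)=. -> step reproduces the target at every cell -> ACCEPT
  (1,5)=. (3,0)=. (3,3)=O -> step gives (4,4)='.' but target has 'O' -> reject
  (1,5)=. (3,0)=O (3,3)=. -> step gives (4,0)='.' but target has 'O' -> reject
  (1,5)=. (3,0)=O (3,3)=O -> step gives (4,0)='.' but target has 'O' -> reject
  (1,5)=O (3,0)=. (3,3)=. -> step gives (1,0)='.' but target has 'O' -> reject
  (1,5)=O (3,0)=. (3,3)=O -> step gives (1,0)='.' but target has 'O' -> reject
  (1,5)=O (3,0)=O (3,3)=. -> step gives (1,0)='.' but target has 'O' -> reject
  (1,5)=O (3,0)=O (3,3)=O -> step gives (1,0)='.' but target has 'O' -> reject
Unique solution: (1,5)=dead, (3,0)=dead, (3,3)=dead.
Check: live-neighbor counts of every cell in the completed generation 0:
412122
312122
111000
100011
311132
Applying B3/S23 to generation 0 with these counts gives:
....OO
O.....
......
......
O...OO
which matches the target exactly.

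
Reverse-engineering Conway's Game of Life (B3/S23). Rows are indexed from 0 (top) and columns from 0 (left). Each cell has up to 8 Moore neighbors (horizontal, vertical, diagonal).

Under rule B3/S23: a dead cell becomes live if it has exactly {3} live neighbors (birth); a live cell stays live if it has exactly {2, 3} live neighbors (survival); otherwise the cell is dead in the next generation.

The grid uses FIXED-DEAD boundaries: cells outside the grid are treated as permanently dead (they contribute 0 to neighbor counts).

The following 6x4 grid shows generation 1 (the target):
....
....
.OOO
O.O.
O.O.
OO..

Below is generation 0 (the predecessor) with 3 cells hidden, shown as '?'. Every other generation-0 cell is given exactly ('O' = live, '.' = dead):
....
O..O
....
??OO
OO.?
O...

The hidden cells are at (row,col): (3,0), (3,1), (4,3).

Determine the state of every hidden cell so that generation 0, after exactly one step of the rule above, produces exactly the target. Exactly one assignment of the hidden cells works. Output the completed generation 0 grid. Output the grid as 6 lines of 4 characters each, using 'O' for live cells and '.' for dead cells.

Hidden generation-0 cells (in order): (3,0), (3,1), (4,3).
A hidden cell only influences target cells in its own 3x3 neighborhood. Try each of the 2^3 = 8 assignments, step the completed generation 0 forward once under B3/S23, and compare with the target:
  (3,0)=. (3,1)=. (4,3)=. -> step gives (2,1)='.' but target has 'O' -> reject
  (3,0)=. (3,1)=. (4,3)=O -> step gives (2,1)='.' but target has 'O' -> reject
  (3,0)=. (3,1)=O (4,3)=. -> step gives (2,2)='.' but target has 'O' -> reject
  (3,0)=. (3,1)=O (4,3)=O -> step gives (2,2)='.' but target has 'O' -> reject
  (3,0)=O (3,1)=. (4,3)=. -> step reproduces the target at every cell -> ACCEPT
  (3,0)=O (3,1)=. (4,3)=O -> step gives (3,3)='O' but target has '.' -> reject
  (3,0)=O (3,1)=O (4,3)=. -> step gives (2,0)='O' but target has '.' -> reject
  (3,0)=O (3,1)=O (4,3)=O -> step gives (2,0)='O' but target has '.' -> reject
Unique solution: (3,0)=live, (3,1)=dead, (4,3)=dead.
Check: live-neighbor counts of every cell in the completed generation 0:
1111
0110
2333
2421
3432
2310
Applying B3/S23 to generation 0 with these counts gives:
....
....
.OOO
O.O.
O.O.
OO..
which matches the target exactly.

Answer: ....
O..O
....
O.OO
OO..
O...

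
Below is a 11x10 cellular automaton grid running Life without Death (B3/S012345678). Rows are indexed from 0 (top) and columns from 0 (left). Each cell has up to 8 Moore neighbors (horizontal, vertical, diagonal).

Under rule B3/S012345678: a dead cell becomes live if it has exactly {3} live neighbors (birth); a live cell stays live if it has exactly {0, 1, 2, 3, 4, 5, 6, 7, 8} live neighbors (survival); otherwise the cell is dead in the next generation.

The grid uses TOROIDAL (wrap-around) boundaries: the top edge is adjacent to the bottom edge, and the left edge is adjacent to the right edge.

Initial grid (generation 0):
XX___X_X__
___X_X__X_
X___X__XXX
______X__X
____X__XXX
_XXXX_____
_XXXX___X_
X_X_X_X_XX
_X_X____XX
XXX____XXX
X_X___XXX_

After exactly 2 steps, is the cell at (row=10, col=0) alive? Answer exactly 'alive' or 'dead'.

Simulating step by step:
Generation 0 (given above): 48 live cells
Generation 1: 65 live cells
XXX_XX_X__
_X_X_X__X_
X___XXXXXX
_____XX__X
X_X_XX_XXX
XXXXXX_X_X
_XXXX__XX_
X_X_XXX_XX
_X_X____XX
XXXX__XXXX
X_X___XXX_
Generation 2: 68 live cells
XXX_XX_X__
_X_X_X__X_
X___XXXXXX
_X_X_XX__X
X_X_XX_XXX
XXXXXX_X_X
_XXXX__XX_
X_X_XXX_XX
_X_X____XX
XXXX__XXXX
X_X_X_XXX_

Cell (10,0) at generation 2: 1 -> alive

Answer: alive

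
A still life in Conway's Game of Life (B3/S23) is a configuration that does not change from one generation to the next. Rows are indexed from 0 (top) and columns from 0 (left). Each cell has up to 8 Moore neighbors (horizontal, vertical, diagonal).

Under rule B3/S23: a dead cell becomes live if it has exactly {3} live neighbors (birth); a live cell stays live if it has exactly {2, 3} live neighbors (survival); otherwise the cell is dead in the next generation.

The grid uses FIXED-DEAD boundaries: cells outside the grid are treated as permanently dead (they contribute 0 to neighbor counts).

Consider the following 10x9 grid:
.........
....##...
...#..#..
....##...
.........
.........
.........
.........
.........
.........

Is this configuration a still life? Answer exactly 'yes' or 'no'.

Answer: yes

Derivation:
Compute generation 1 and compare to generation 0 (given above):
Generation 1:
.........
....##...
...#..#..
....##...
.........
.........
.........
.........
.........
.........
The grids are IDENTICAL -> still life.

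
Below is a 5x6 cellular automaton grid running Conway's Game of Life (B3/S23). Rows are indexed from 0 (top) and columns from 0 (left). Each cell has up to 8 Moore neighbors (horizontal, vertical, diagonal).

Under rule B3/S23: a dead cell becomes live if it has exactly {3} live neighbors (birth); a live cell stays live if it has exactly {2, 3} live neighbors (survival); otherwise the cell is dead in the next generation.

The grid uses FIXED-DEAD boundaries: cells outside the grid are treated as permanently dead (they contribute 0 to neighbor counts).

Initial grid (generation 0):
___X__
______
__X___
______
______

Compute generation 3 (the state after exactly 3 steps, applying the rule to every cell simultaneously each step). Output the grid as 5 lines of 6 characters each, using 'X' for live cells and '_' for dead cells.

Simulating step by step:
Generation 0 (given above): 2 live cells
Generation 1: 0 live cells
______
______
______
______
______
Generation 2: 0 live cells
______
______
______
______
______
Generation 3: 0 live cells
(generation 3 grid is the final answer)

Answer: ______
______
______
______
______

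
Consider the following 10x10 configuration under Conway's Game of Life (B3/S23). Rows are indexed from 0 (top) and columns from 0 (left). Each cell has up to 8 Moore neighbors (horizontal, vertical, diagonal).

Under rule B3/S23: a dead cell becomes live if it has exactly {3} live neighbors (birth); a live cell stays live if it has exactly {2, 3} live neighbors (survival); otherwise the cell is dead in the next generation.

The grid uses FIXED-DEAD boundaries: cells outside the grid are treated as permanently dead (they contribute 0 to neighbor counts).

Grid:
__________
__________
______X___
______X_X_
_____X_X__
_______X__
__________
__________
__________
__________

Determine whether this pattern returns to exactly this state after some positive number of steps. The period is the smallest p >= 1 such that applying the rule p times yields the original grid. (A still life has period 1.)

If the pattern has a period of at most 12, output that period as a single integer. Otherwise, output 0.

Answer: 2

Derivation:
Simulating and comparing each generation to the original:
Gen 0 (original, given above): 6 live cells
Gen 1: 6 live cells, differs from original
Gen 2: 6 live cells, MATCHES original -> period = 2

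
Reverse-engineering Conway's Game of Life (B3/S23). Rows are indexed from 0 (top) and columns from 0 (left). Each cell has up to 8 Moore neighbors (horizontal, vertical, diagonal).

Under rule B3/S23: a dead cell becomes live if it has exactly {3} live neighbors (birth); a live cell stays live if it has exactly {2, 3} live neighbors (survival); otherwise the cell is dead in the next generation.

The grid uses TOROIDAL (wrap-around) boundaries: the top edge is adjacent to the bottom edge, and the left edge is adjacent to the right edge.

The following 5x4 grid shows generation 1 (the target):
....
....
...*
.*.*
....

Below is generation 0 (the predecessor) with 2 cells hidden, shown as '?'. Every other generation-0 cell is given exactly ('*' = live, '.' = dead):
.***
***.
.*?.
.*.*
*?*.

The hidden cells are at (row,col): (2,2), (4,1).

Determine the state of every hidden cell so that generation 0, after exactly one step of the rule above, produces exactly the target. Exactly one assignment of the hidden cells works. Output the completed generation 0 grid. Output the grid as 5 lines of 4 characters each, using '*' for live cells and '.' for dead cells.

Answer: .***
***.
.*..
.*.*
*.*.

Derivation:
Hidden generation-0 cells (in order): (2,2), (4,1).
A hidden cell only influences target cells in its own 3x3 neighborhood. Try each of the 2^2 = 4 assignments, step the completed generation 0 forward once under B3/S23, and compare with the target:
  (2,2)=. (4,1)=. -> step reproduces the target at every cell -> ACCEPT
  (2,2)=. (4,1)=* -> step gives (3,1)='.' but target has '*' -> reject
  (2,2)=* (4,1)=. -> step gives (2,3)='.' but target has '*' -> reject
  (2,2)=* (4,1)=* -> step gives (2,3)='.' but target has '*' -> reject
Unique solution: (2,2)=dead, (4,1)=dead.
Check: live-neighbor counts of every cell in the completed generation 0:
5655
4554
5453
4342
4555
Applying B3/S23 to generation 0 with these counts gives:
....
....
...*
.*.*
....
which matches the target exactly.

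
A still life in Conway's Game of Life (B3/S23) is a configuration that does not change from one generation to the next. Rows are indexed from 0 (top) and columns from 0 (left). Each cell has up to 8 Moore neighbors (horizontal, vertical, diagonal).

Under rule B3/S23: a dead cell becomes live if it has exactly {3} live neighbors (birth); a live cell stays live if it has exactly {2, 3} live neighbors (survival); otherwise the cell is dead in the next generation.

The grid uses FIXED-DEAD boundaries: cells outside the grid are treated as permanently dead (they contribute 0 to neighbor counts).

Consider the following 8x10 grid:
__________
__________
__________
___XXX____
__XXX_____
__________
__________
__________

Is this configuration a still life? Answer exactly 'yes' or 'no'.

Answer: no

Derivation:
Compute generation 1 and compare to generation 0 (given above):
Generation 1:
__________
__________
____X_____
__X__X____
__X__X____
___X______
__________
__________
Cell (2,4) differs: gen0=0 vs gen1=1 -> NOT a still life.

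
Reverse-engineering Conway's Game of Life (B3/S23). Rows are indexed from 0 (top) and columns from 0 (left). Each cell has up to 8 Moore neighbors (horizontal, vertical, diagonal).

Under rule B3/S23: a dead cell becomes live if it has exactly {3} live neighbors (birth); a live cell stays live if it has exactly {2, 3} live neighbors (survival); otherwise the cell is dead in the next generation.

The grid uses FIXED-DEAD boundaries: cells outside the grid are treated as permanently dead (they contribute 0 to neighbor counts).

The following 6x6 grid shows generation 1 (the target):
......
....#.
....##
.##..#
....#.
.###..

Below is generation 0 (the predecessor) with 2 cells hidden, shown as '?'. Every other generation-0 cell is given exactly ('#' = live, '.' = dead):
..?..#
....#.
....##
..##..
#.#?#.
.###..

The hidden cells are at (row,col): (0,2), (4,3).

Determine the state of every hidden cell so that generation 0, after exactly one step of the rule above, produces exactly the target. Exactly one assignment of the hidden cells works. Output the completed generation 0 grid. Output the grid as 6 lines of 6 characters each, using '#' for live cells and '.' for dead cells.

Hidden generation-0 cells (in order): (0,2), (4,3).
A hidden cell only influences target cells in its own 3x3 neighborhood. Try each of the 2^2 = 4 assignments, step the completed generation 0 forward once under B3/S23, and compare with the target:
  (0,2)=. (4,3)=. -> step reproduces the target at every cell -> ACCEPT
  (0,2)=. (4,3)=# -> step gives (5,2)='.' but target has '#' -> reject
  (0,2)=# (4,3)=. -> step gives (1,3)='#' but target has '.' -> reject
  (0,2)=# (4,3)=# -> step gives (1,3)='#' but target has '.' -> reject
Unique solution: (0,2)=dead, (4,3)=dead.
Check: live-neighbor counts of every cell in the completed generation 0:
000121
000234
012432
132443
155621
233321
Applying B3/S23 to generation 0 with these counts gives:
......
....#.
....##
.##..#
....#.
.###..
which matches the target exactly.

Answer: .....#
....#.
....##
..##..
#.#.#.
.###..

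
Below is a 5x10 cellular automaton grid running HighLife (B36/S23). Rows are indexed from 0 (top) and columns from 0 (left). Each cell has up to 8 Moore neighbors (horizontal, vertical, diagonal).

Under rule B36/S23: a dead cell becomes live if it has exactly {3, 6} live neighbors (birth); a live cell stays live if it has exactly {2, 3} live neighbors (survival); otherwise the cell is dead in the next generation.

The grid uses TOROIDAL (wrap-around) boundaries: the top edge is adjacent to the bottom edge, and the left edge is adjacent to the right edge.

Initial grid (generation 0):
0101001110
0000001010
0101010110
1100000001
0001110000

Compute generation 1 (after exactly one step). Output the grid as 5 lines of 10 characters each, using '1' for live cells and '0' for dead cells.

Answer: 0011001010
0000110001
0110001110
1101011011
0101111111

Derivation:
Simulating step by step:
Generation 0 (given above): 18 live cells
Generation 1: 27 live cells
(generation 1 grid is the final answer)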